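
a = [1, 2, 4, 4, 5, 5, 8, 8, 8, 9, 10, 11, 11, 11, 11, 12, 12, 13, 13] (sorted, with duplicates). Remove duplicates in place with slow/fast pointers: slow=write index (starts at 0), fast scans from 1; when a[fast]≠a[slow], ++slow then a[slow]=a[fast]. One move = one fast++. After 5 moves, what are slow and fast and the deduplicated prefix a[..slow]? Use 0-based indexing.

slow=3, fast=6, prefix=[1, 2, 4, 5]

(s=0,f=1) a[fast]=2≠a[slow]=1 write a[1]=2 → slow++,fast++
(s=1,f=2) a[fast]=4≠a[slow]=2 write a[2]=4 → slow++,fast++
(s=2,f=3) a[fast]=4=a[slow] dup → fast++
(s=2,f=4) a[fast]=5≠a[slow]=4 write a[3]=5 → slow++,fast++
(s=3,f=5) a[fast]=5=a[slow] dup → fast++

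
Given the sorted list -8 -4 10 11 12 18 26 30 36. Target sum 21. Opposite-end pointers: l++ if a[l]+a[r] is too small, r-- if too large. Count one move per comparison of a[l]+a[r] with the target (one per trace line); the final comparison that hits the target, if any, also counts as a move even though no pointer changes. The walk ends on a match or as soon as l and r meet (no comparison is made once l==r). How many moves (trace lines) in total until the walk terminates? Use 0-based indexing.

[0,8] -8+36=28 >21 → r--
[0,7] -8+30=22 >21 → r--
[0,6] -8+26=18 <21 → l++
[1,6] -4+26=22 >21 → r--
[1,5] -4+18=14 <21 → l++
[2,5] 10+18=28 >21 → r--
[2,4] 10+12=22 >21 → r--
[2,3] 10+11=21 → found

8 moves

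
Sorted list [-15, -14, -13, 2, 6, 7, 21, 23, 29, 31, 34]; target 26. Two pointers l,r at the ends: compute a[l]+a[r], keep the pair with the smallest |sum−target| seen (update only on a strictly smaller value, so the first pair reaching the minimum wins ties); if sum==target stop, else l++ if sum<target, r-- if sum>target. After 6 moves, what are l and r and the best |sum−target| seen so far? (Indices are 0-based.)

[0,10] -15+34=19 d=7 * → l++
[1,10] -14+34=20 d=6 * → l++
[2,10] -13+34=21 d=5 * → l++
[3,10] 2+34=36 d=10 → r--
[3,9] 2+31=33 d=7 → r--
[3,8] 2+29=31 d=5 → r--

l=3, r=7, best |Δ|=5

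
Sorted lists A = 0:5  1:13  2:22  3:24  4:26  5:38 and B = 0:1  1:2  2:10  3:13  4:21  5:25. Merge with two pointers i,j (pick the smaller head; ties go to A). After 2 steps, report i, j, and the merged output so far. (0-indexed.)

i=0 j=0: A[i]=5>B[j]=1 take 1, j++
i=0 j=1: A[i]=5>B[j]=2 take 2, j++

i=0, j=2, merged so far=[1, 2]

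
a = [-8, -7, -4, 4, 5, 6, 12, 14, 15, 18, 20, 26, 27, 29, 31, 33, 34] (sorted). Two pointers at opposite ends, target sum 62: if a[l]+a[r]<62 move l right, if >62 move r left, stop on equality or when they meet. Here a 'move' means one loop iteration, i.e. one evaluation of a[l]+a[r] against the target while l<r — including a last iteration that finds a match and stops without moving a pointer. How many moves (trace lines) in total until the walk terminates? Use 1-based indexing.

15 moves

l=1 r=17: -8+34=26 <62, l++
l=2 r=17: -7+34=27 <62, l++
l=3 r=17: -4+34=30 <62, l++
l=4 r=17: 4+34=38 <62, l++
l=5 r=17: 5+34=39 <62, l++
l=6 r=17: 6+34=40 <62, l++
l=7 r=17: 12+34=46 <62, l++
l=8 r=17: 14+34=48 <62, l++
l=9 r=17: 15+34=49 <62, l++
l=10 r=17: 18+34=52 <62, l++
l=11 r=17: 20+34=54 <62, l++
l=12 r=17: 26+34=60 <62, l++
l=13 r=17: 27+34=61 <62, l++
l=14 r=17: 29+34=63 >62, r--
l=14 r=16: 29+33=62, found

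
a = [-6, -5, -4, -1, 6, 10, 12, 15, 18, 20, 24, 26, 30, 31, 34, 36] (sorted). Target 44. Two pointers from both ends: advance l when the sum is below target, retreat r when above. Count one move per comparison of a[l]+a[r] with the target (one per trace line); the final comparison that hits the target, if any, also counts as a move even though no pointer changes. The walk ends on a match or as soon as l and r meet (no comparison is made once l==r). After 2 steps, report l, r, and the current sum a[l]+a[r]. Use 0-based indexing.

l=2, r=15, sum=32

[0,15] -6+36=30 <44 → l++
[1,15] -5+36=31 <44 → l++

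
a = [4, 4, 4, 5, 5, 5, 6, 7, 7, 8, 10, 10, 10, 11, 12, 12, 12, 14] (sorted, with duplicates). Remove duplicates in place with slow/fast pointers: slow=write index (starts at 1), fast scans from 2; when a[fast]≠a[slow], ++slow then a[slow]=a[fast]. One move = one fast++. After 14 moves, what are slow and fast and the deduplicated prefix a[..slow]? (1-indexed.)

(s=1,f=2) a[fast]=4=a[slow] dup → fast++
(s=1,f=3) a[fast]=4=a[slow] dup → fast++
(s=1,f=4) a[fast]=5≠a[slow]=4 write a[2]=5 → slow++,fast++
(s=2,f=5) a[fast]=5=a[slow] dup → fast++
(s=2,f=6) a[fast]=5=a[slow] dup → fast++
(s=2,f=7) a[fast]=6≠a[slow]=5 write a[3]=6 → slow++,fast++
(s=3,f=8) a[fast]=7≠a[slow]=6 write a[4]=7 → slow++,fast++
(s=4,f=9) a[fast]=7=a[slow] dup → fast++
(s=4,f=10) a[fast]=8≠a[slow]=7 write a[5]=8 → slow++,fast++
(s=5,f=11) a[fast]=10≠a[slow]=8 write a[6]=10 → slow++,fast++
(s=6,f=12) a[fast]=10=a[slow] dup → fast++
(s=6,f=13) a[fast]=10=a[slow] dup → fast++
(s=6,f=14) a[fast]=11≠a[slow]=10 write a[7]=11 → slow++,fast++
(s=7,f=15) a[fast]=12≠a[slow]=11 write a[8]=12 → slow++,fast++

slow=8, fast=16, prefix=[4, 5, 6, 7, 8, 10, 11, 12]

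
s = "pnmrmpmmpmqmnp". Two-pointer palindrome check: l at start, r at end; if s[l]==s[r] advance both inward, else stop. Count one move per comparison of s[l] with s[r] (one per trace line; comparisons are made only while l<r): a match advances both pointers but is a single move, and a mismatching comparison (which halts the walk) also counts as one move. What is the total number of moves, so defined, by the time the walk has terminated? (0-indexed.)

4 moves

l=0 r=13: 'p'=='p', l++,r--
l=1 r=12: 'n'=='n', l++,r--
l=2 r=11: 'm'=='m', l++,r--
l=3 r=10: 'r'!='q', stop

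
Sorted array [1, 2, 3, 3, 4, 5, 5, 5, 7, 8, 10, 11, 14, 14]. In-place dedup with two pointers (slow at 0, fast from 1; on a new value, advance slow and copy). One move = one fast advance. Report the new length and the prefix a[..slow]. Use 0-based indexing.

length 10; prefix = [1, 2, 3, 4, 5, 7, 8, 10, 11, 14]

slow=0 fast=1: a[fast]=2≠a[slow]=1 write a[1]=2, slow++,fast++
slow=1 fast=2: a[fast]=3≠a[slow]=2 write a[2]=3, slow++,fast++
slow=2 fast=3: a[fast]=3=a[slow] dup, fast++
slow=2 fast=4: a[fast]=4≠a[slow]=3 write a[3]=4, slow++,fast++
slow=3 fast=5: a[fast]=5≠a[slow]=4 write a[4]=5, slow++,fast++
slow=4 fast=6: a[fast]=5=a[slow] dup, fast++
slow=4 fast=7: a[fast]=5=a[slow] dup, fast++
slow=4 fast=8: a[fast]=7≠a[slow]=5 write a[5]=7, slow++,fast++
slow=5 fast=9: a[fast]=8≠a[slow]=7 write a[6]=8, slow++,fast++
slow=6 fast=10: a[fast]=10≠a[slow]=8 write a[7]=10, slow++,fast++
slow=7 fast=11: a[fast]=11≠a[slow]=10 write a[8]=11, slow++,fast++
slow=8 fast=12: a[fast]=14≠a[slow]=11 write a[9]=14, slow++,fast++
slow=9 fast=13: a[fast]=14=a[slow] dup, fast++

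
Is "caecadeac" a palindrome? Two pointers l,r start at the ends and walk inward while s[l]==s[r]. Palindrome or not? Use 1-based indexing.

not a palindrome (mismatch at 4,6)

[1,9] 'c'=='c' → l++,r--
[2,8] 'a'=='a' → l++,r--
[3,7] 'e'=='e' → l++,r--
[4,6] 'c'!='d' → stop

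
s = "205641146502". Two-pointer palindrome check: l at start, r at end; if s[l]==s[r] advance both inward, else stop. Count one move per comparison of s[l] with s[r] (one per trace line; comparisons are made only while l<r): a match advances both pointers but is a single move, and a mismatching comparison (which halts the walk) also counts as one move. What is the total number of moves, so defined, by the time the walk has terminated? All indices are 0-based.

6 moves

[0,11] '2'=='2' → l++,r--
[1,10] '0'=='0' → l++,r--
[2,9] '5'=='5' → l++,r--
[3,8] '6'=='6' → l++,r--
[4,7] '4'=='4' → l++,r--
[5,6] '1'=='1' → l++,r--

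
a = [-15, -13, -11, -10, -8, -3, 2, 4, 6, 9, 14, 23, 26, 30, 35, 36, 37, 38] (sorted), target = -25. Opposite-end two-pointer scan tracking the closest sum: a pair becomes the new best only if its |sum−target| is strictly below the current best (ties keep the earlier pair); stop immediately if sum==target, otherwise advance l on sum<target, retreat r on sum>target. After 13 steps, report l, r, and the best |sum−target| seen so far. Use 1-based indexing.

l=1, r=5, best |Δ|=7

l=1 r=18: -15+38=23 d=48 *, r--
l=1 r=17: -15+37=22 d=47 *, r--
l=1 r=16: -15+36=21 d=46 *, r--
l=1 r=15: -15+35=20 d=45 *, r--
l=1 r=14: -15+30=15 d=40 *, r--
l=1 r=13: -15+26=11 d=36 *, r--
l=1 r=12: -15+23=8 d=33 *, r--
l=1 r=11: -15+14=-1 d=24 *, r--
l=1 r=10: -15+9=-6 d=19 *, r--
l=1 r=9: -15+6=-9 d=16 *, r--
l=1 r=8: -15+4=-11 d=14 *, r--
l=1 r=7: -15+2=-13 d=12 *, r--
l=1 r=6: -15+-3=-18 d=7 *, r--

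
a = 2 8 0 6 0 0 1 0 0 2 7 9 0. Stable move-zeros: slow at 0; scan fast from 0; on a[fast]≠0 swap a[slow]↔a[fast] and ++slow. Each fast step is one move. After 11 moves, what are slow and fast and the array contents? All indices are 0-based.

slow=0 fast=0: a[fast]=2≠0 swap→a[0]=2, slow++,fast++
slow=1 fast=1: a[fast]=8≠0 swap→a[1]=8, slow++,fast++
slow=2 fast=2: a[fast]=0, fast++
slow=2 fast=3: a[fast]=6≠0 swap→a[2]=6, slow++,fast++
slow=3 fast=4: a[fast]=0, fast++
slow=3 fast=5: a[fast]=0, fast++
slow=3 fast=6: a[fast]=1≠0 swap→a[3]=1, slow++,fast++
slow=4 fast=7: a[fast]=0, fast++
slow=4 fast=8: a[fast]=0, fast++
slow=4 fast=9: a[fast]=2≠0 swap→a[4]=2, slow++,fast++
slow=5 fast=10: a[fast]=7≠0 swap→a[5]=7, slow++,fast++

slow=6, fast=11, a=[2, 8, 6, 1, 2, 7, 0, 0, 0, 0, 0, 9, 0]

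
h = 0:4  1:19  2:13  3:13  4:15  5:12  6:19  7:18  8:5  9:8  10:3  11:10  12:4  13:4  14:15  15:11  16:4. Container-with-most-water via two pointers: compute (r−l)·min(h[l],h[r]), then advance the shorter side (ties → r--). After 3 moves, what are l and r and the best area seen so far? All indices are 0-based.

l=1, r=14, best area=154

l=0 r=16: min(4,4)*16=64 best=64 *, r--
l=0 r=15: min(4,11)*15=60 best=64, l++
l=1 r=15: min(19,11)*14=154 best=154 *, r--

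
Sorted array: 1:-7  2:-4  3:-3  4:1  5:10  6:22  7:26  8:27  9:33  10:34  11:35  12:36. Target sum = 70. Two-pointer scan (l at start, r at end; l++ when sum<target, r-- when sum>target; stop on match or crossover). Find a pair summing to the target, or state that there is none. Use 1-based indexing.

l=1 r=12: -7+36=29 <70, l++
l=2 r=12: -4+36=32 <70, l++
l=3 r=12: -3+36=33 <70, l++
l=4 r=12: 1+36=37 <70, l++
l=5 r=12: 10+36=46 <70, l++
l=6 r=12: 22+36=58 <70, l++
l=7 r=12: 26+36=62 <70, l++
l=8 r=12: 27+36=63 <70, l++
l=9 r=12: 33+36=69 <70, l++
l=10 r=12: 34+36=70, found

(34, 36)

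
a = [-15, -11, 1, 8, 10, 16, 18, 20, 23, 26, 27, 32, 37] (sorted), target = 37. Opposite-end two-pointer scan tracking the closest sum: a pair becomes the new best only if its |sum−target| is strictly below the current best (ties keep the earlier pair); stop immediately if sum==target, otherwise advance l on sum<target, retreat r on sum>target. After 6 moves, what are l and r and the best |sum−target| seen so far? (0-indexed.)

[0,12] -15+37=22 d=15 * → l++
[1,12] -11+37=26 d=11 * → l++
[2,12] 1+37=38 d=1 * → r--
[2,11] 1+32=33 d=4 → l++
[3,11] 8+32=40 d=3 → r--
[3,10] 8+27=35 d=2 → l++

l=4, r=10, best |Δ|=1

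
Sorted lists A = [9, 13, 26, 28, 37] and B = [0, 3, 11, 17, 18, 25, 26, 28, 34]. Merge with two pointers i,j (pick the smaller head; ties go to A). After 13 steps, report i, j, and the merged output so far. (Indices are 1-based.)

[i=1,j=1] A[i]=9>B[j]=0 take 0 → j++
[i=1,j=2] A[i]=9>B[j]=3 take 3 → j++
[i=1,j=3] A[i]=9<=B[j]=11 take 9 → i++
[i=2,j=3] A[i]=13>B[j]=11 take 11 → j++
[i=2,j=4] A[i]=13<=B[j]=17 take 13 → i++
[i=3,j=4] A[i]=26>B[j]=17 take 17 → j++
[i=3,j=5] A[i]=26>B[j]=18 take 18 → j++
[i=3,j=6] A[i]=26>B[j]=25 take 25 → j++
[i=3,j=7] A[i]=26<=B[j]=26 take 26 → i++
[i=4,j=7] A[i]=28>B[j]=26 take 26 → j++
[i=4,j=8] A[i]=28<=B[j]=28 take 28 → i++
[i=5,j=8] A[i]=37>B[j]=28 take 28 → j++
[i=5,j=9] A[i]=37>B[j]=34 take 34 → j++

i=5, j=10, merged so far=[0, 3, 9, 11, 13, 17, 18, 25, 26, 26, 28, 28, 34]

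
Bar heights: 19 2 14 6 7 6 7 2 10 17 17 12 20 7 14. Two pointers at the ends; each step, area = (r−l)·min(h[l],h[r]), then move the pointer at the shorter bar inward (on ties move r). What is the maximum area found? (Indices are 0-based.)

max area = 228

l=0 r=14: min(19,14)*14=196 best=196 *, r--
l=0 r=13: min(19,7)*13=91 best=196, r--
l=0 r=12: min(19,20)*12=228 best=228 *, l++
l=1 r=12: min(2,20)*11=22 best=228, l++
l=2 r=12: min(14,20)*10=140 best=228, l++
l=3 r=12: min(6,20)*9=54 best=228, l++
l=4 r=12: min(7,20)*8=56 best=228, l++
l=5 r=12: min(6,20)*7=42 best=228, l++
l=6 r=12: min(7,20)*6=42 best=228, l++
l=7 r=12: min(2,20)*5=10 best=228, l++
l=8 r=12: min(10,20)*4=40 best=228, l++
l=9 r=12: min(17,20)*3=51 best=228, l++
l=10 r=12: min(17,20)*2=34 best=228, l++
l=11 r=12: min(12,20)*1=12 best=228, l++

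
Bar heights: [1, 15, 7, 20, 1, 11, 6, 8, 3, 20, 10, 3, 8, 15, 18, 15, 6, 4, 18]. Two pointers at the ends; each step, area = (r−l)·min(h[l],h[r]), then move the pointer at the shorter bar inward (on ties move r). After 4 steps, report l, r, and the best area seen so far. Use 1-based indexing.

[1,19] min(1,18)*18=18 best=18 * → l++
[2,19] min(15,18)*17=255 best=255 * → l++
[3,19] min(7,18)*16=112 best=255 → l++
[4,19] min(20,18)*15=270 best=270 * → r--

l=4, r=18, best area=270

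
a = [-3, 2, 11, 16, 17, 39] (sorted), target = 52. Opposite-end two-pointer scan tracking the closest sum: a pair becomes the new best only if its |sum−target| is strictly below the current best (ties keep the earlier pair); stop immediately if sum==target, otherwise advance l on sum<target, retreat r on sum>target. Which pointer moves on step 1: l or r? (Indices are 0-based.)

[0,5] -3+39=36 d=16 * → l++

l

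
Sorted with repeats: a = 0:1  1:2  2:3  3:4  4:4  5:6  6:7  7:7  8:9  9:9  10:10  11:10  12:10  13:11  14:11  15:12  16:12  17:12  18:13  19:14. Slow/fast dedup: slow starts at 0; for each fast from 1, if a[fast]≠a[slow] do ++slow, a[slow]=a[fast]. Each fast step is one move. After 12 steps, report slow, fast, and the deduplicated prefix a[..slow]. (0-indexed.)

slow=7, fast=13, prefix=[1, 2, 3, 4, 6, 7, 9, 10]

(s=0,f=1) a[fast]=2≠a[slow]=1 write a[1]=2 → slow++,fast++
(s=1,f=2) a[fast]=3≠a[slow]=2 write a[2]=3 → slow++,fast++
(s=2,f=3) a[fast]=4≠a[slow]=3 write a[3]=4 → slow++,fast++
(s=3,f=4) a[fast]=4=a[slow] dup → fast++
(s=3,f=5) a[fast]=6≠a[slow]=4 write a[4]=6 → slow++,fast++
(s=4,f=6) a[fast]=7≠a[slow]=6 write a[5]=7 → slow++,fast++
(s=5,f=7) a[fast]=7=a[slow] dup → fast++
(s=5,f=8) a[fast]=9≠a[slow]=7 write a[6]=9 → slow++,fast++
(s=6,f=9) a[fast]=9=a[slow] dup → fast++
(s=6,f=10) a[fast]=10≠a[slow]=9 write a[7]=10 → slow++,fast++
(s=7,f=11) a[fast]=10=a[slow] dup → fast++
(s=7,f=12) a[fast]=10=a[slow] dup → fast++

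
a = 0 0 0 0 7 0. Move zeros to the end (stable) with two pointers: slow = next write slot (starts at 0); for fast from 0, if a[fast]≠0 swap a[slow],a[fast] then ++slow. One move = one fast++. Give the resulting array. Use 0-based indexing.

[7, 0, 0, 0, 0, 0]

slow=0 fast=0: a[fast]=0, fast++
slow=0 fast=1: a[fast]=0, fast++
slow=0 fast=2: a[fast]=0, fast++
slow=0 fast=3: a[fast]=0, fast++
slow=0 fast=4: a[fast]=7≠0 swap→a[0]=7, slow++,fast++
slow=1 fast=5: a[fast]=0, fast++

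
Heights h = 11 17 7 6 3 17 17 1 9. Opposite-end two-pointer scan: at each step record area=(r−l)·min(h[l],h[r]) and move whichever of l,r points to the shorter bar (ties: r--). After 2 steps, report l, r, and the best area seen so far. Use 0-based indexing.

l=0, r=6, best area=72

l=0 r=8: min(11,9)*8=72 best=72 *, r--
l=0 r=7: min(11,1)*7=7 best=72, r--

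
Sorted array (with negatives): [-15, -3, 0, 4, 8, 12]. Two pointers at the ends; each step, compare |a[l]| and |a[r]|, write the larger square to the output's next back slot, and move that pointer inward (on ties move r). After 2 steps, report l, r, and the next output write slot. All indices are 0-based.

l=1, r=4, next write slot=3

l=0 r=5: |-15|>|12| out[5]=225, l++
l=1 r=5: |-3|<=|12| out[4]=144, r--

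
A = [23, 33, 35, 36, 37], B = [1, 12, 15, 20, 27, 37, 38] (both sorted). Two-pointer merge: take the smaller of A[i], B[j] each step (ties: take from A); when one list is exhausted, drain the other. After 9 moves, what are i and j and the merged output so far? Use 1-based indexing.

[i=1,j=1] A[i]=23>B[j]=1 take 1 → j++
[i=1,j=2] A[i]=23>B[j]=12 take 12 → j++
[i=1,j=3] A[i]=23>B[j]=15 take 15 → j++
[i=1,j=4] A[i]=23>B[j]=20 take 20 → j++
[i=1,j=5] A[i]=23<=B[j]=27 take 23 → i++
[i=2,j=5] A[i]=33>B[j]=27 take 27 → j++
[i=2,j=6] A[i]=33<=B[j]=37 take 33 → i++
[i=3,j=6] A[i]=35<=B[j]=37 take 35 → i++
[i=4,j=6] A[i]=36<=B[j]=37 take 36 → i++

i=5, j=6, merged so far=[1, 12, 15, 20, 23, 27, 33, 35, 36]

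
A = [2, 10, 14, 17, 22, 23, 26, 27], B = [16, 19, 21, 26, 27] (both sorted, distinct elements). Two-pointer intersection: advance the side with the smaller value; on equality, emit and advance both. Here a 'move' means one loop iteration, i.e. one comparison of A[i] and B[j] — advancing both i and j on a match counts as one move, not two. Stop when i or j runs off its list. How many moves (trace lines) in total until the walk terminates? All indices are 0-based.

i=0 j=0: 2<16, i++
i=1 j=0: 10<16, i++
i=2 j=0: 14<16, i++
i=3 j=0: 17>16, j++
i=3 j=1: 17<19, i++
i=4 j=1: 22>19, j++
i=4 j=2: 22>21, j++
i=4 j=3: 22<26, i++
i=5 j=3: 23<26, i++
i=6 j=3: 26==26 emit, i++,j++
i=7 j=4: 27==27 emit, i++,j++

11 moves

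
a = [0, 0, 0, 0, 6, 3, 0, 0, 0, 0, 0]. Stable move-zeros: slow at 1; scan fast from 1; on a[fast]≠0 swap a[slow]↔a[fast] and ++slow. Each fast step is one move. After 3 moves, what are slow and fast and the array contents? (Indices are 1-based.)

slow=1 fast=1: a[fast]=0, fast++
slow=1 fast=2: a[fast]=0, fast++
slow=1 fast=3: a[fast]=0, fast++

slow=1, fast=4, a=[0, 0, 0, 0, 6, 3, 0, 0, 0, 0, 0]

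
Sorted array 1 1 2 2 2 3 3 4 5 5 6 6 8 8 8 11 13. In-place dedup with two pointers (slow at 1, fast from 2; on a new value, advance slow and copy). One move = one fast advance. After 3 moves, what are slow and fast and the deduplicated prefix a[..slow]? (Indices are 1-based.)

slow=2, fast=5, prefix=[1, 2]

(s=1,f=2) a[fast]=1=a[slow] dup → fast++
(s=1,f=3) a[fast]=2≠a[slow]=1 write a[2]=2 → slow++,fast++
(s=2,f=4) a[fast]=2=a[slow] dup → fast++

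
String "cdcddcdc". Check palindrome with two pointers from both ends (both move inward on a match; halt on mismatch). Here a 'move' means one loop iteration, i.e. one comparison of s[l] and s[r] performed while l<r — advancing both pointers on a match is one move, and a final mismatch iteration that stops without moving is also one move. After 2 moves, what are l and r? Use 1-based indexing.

l=1 r=8: 'c'=='c', l++,r--
l=2 r=7: 'd'=='d', l++,r--

l=3, r=6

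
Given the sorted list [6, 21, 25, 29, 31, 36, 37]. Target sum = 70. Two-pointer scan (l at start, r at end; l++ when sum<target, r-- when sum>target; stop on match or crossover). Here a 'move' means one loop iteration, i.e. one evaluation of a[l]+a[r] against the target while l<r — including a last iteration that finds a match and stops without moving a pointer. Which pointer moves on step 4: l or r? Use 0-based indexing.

l=0 r=6: 6+37=43 <70, l++
l=1 r=6: 21+37=58 <70, l++
l=2 r=6: 25+37=62 <70, l++
l=3 r=6: 29+37=66 <70, l++

l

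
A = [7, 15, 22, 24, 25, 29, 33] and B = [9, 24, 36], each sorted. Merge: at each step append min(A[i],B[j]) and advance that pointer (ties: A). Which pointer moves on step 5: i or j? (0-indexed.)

i

[i=0,j=0] A[i]=7<=B[j]=9 take 7 → i++
[i=1,j=0] A[i]=15>B[j]=9 take 9 → j++
[i=1,j=1] A[i]=15<=B[j]=24 take 15 → i++
[i=2,j=1] A[i]=22<=B[j]=24 take 22 → i++
[i=3,j=1] A[i]=24<=B[j]=24 take 24 → i++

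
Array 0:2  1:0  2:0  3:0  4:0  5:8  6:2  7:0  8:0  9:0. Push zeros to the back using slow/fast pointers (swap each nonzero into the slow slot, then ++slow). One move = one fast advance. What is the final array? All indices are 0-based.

[2, 8, 2, 0, 0, 0, 0, 0, 0, 0]

slow=0 fast=0: a[fast]=2≠0 swap→a[0]=2, slow++,fast++
slow=1 fast=1: a[fast]=0, fast++
slow=1 fast=2: a[fast]=0, fast++
slow=1 fast=3: a[fast]=0, fast++
slow=1 fast=4: a[fast]=0, fast++
slow=1 fast=5: a[fast]=8≠0 swap→a[1]=8, slow++,fast++
slow=2 fast=6: a[fast]=2≠0 swap→a[2]=2, slow++,fast++
slow=3 fast=7: a[fast]=0, fast++
slow=3 fast=8: a[fast]=0, fast++
slow=3 fast=9: a[fast]=0, fast++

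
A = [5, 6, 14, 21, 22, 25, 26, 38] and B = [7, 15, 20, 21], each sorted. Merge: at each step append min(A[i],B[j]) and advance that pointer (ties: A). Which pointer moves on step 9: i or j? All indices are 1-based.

i=1 j=1: A[i]=5<=B[j]=7 take 5, i++
i=2 j=1: A[i]=6<=B[j]=7 take 6, i++
i=3 j=1: A[i]=14>B[j]=7 take 7, j++
i=3 j=2: A[i]=14<=B[j]=15 take 14, i++
i=4 j=2: A[i]=21>B[j]=15 take 15, j++
i=4 j=3: A[i]=21>B[j]=20 take 20, j++
i=4 j=4: A[i]=21<=B[j]=21 take 21, i++
i=5 j=4: A[i]=22>B[j]=21 take 21, j++
i=5 j=5: B done, take A[i]=22, i++

i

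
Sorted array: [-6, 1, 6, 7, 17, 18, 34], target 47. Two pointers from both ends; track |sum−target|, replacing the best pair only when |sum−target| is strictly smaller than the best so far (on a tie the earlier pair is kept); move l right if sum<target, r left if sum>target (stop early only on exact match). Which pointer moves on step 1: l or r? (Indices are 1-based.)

l

[1,7] -6+34=28 d=19 * → l++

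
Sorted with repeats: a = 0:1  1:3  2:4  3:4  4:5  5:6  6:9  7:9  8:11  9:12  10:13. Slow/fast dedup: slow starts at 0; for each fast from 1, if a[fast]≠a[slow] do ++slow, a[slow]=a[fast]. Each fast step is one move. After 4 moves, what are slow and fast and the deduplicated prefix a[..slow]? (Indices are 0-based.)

slow=3, fast=5, prefix=[1, 3, 4, 5]

slow=0 fast=1: a[fast]=3≠a[slow]=1 write a[1]=3, slow++,fast++
slow=1 fast=2: a[fast]=4≠a[slow]=3 write a[2]=4, slow++,fast++
slow=2 fast=3: a[fast]=4=a[slow] dup, fast++
slow=2 fast=4: a[fast]=5≠a[slow]=4 write a[3]=5, slow++,fast++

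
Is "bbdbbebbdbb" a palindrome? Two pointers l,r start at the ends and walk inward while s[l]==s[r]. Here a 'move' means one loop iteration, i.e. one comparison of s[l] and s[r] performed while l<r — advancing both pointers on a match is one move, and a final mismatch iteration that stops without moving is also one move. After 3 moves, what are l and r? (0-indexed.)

l=3, r=7

[0,10] 'b'=='b' → l++,r--
[1,9] 'b'=='b' → l++,r--
[2,8] 'd'=='d' → l++,r--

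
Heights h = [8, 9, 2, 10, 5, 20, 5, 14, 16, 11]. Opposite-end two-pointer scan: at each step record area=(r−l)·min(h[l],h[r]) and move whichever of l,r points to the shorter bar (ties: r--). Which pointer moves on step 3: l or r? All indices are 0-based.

l

l=0 r=9: min(8,11)*9=72 best=72 *, l++
l=1 r=9: min(9,11)*8=72 best=72, l++
l=2 r=9: min(2,11)*7=14 best=72, l++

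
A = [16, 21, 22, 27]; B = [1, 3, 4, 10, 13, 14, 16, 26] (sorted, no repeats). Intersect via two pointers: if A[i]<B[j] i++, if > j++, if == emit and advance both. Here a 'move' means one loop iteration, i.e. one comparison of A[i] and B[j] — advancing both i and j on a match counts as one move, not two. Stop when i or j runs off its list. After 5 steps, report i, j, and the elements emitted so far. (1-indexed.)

i=1 j=1: 16>1, j++
i=1 j=2: 16>3, j++
i=1 j=3: 16>4, j++
i=1 j=4: 16>10, j++
i=1 j=5: 16>13, j++

i=1, j=6, emitted=[]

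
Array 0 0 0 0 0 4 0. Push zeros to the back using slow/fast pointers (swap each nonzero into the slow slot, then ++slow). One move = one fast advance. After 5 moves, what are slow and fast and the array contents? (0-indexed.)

slow=0, fast=5, a=[0, 0, 0, 0, 0, 4, 0]

(s=0,f=0) a[fast]=0 → fast++
(s=0,f=1) a[fast]=0 → fast++
(s=0,f=2) a[fast]=0 → fast++
(s=0,f=3) a[fast]=0 → fast++
(s=0,f=4) a[fast]=0 → fast++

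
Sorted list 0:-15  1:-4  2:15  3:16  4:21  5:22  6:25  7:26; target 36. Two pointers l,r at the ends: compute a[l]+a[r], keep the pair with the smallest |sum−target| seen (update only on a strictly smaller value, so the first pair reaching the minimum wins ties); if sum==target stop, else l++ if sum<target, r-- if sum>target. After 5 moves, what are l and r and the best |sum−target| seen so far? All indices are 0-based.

l=2, r=4, best |Δ|=1

l=0 r=7: -15+26=11 d=25 *, l++
l=1 r=7: -4+26=22 d=14 *, l++
l=2 r=7: 15+26=41 d=5 *, r--
l=2 r=6: 15+25=40 d=4 *, r--
l=2 r=5: 15+22=37 d=1 *, r--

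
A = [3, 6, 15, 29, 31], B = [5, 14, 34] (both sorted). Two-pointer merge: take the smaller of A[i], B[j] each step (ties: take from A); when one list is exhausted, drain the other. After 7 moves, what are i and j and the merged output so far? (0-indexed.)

[i=0,j=0] A[i]=3<=B[j]=5 take 3 → i++
[i=1,j=0] A[i]=6>B[j]=5 take 5 → j++
[i=1,j=1] A[i]=6<=B[j]=14 take 6 → i++
[i=2,j=1] A[i]=15>B[j]=14 take 14 → j++
[i=2,j=2] A[i]=15<=B[j]=34 take 15 → i++
[i=3,j=2] A[i]=29<=B[j]=34 take 29 → i++
[i=4,j=2] A[i]=31<=B[j]=34 take 31 → i++

i=5, j=2, merged so far=[3, 5, 6, 14, 15, 29, 31]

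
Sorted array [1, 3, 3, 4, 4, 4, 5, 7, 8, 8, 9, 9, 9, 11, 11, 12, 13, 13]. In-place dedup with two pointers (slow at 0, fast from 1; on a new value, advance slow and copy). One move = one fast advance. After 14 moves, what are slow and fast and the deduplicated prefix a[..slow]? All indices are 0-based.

slow=7, fast=15, prefix=[1, 3, 4, 5, 7, 8, 9, 11]

(s=0,f=1) a[fast]=3≠a[slow]=1 write a[1]=3 → slow++,fast++
(s=1,f=2) a[fast]=3=a[slow] dup → fast++
(s=1,f=3) a[fast]=4≠a[slow]=3 write a[2]=4 → slow++,fast++
(s=2,f=4) a[fast]=4=a[slow] dup → fast++
(s=2,f=5) a[fast]=4=a[slow] dup → fast++
(s=2,f=6) a[fast]=5≠a[slow]=4 write a[3]=5 → slow++,fast++
(s=3,f=7) a[fast]=7≠a[slow]=5 write a[4]=7 → slow++,fast++
(s=4,f=8) a[fast]=8≠a[slow]=7 write a[5]=8 → slow++,fast++
(s=5,f=9) a[fast]=8=a[slow] dup → fast++
(s=5,f=10) a[fast]=9≠a[slow]=8 write a[6]=9 → slow++,fast++
(s=6,f=11) a[fast]=9=a[slow] dup → fast++
(s=6,f=12) a[fast]=9=a[slow] dup → fast++
(s=6,f=13) a[fast]=11≠a[slow]=9 write a[7]=11 → slow++,fast++
(s=7,f=14) a[fast]=11=a[slow] dup → fast++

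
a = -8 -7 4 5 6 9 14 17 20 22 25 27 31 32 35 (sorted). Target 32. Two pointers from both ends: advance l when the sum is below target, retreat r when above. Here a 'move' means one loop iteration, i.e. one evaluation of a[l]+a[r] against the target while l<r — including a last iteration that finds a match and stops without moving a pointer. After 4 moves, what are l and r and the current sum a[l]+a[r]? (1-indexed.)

l=1 r=15: -8+35=27 <32, l++
l=2 r=15: -7+35=28 <32, l++
l=3 r=15: 4+35=39 >32, r--
l=3 r=14: 4+32=36 >32, r--

l=3, r=13, sum=35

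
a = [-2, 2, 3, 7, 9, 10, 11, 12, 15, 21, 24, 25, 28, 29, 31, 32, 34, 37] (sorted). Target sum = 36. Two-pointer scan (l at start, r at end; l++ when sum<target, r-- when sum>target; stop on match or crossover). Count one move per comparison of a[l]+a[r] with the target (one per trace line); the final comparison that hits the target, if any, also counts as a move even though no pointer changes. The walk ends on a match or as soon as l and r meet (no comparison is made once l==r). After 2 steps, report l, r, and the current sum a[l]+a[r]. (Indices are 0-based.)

[0,17] -2+37=35 <36 → l++
[1,17] 2+37=39 >36 → r--

l=1, r=16, sum=36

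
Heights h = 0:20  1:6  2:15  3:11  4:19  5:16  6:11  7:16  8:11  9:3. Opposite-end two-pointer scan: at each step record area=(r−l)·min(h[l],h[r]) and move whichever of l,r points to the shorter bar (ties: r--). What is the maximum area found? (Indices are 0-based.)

l=0 r=9: min(20,3)*9=27 best=27 *, r--
l=0 r=8: min(20,11)*8=88 best=88 *, r--
l=0 r=7: min(20,16)*7=112 best=112 *, r--
l=0 r=6: min(20,11)*6=66 best=112, r--
l=0 r=5: min(20,16)*5=80 best=112, r--
l=0 r=4: min(20,19)*4=76 best=112, r--
l=0 r=3: min(20,11)*3=33 best=112, r--
l=0 r=2: min(20,15)*2=30 best=112, r--
l=0 r=1: min(20,6)*1=6 best=112, r--

max area = 112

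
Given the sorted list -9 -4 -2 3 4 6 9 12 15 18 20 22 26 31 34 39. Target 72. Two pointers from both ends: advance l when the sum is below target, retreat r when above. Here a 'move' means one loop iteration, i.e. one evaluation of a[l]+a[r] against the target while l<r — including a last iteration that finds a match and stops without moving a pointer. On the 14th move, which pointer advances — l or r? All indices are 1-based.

l

l=1 r=16: -9+39=30 <72, l++
l=2 r=16: -4+39=35 <72, l++
l=3 r=16: -2+39=37 <72, l++
l=4 r=16: 3+39=42 <72, l++
l=5 r=16: 4+39=43 <72, l++
l=6 r=16: 6+39=45 <72, l++
l=7 r=16: 9+39=48 <72, l++
l=8 r=16: 12+39=51 <72, l++
l=9 r=16: 15+39=54 <72, l++
l=10 r=16: 18+39=57 <72, l++
l=11 r=16: 20+39=59 <72, l++
l=12 r=16: 22+39=61 <72, l++
l=13 r=16: 26+39=65 <72, l++
l=14 r=16: 31+39=70 <72, l++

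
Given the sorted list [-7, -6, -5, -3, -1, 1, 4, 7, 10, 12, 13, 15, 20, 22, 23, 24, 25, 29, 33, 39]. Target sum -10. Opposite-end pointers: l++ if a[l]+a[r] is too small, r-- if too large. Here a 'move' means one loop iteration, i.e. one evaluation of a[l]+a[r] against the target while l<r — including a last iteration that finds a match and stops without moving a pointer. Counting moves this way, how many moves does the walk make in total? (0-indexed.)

[0,19] -7+39=32 >-10 → r--
[0,18] -7+33=26 >-10 → r--
[0,17] -7+29=22 >-10 → r--
[0,16] -7+25=18 >-10 → r--
[0,15] -7+24=17 >-10 → r--
[0,14] -7+23=16 >-10 → r--
[0,13] -7+22=15 >-10 → r--
[0,12] -7+20=13 >-10 → r--
[0,11] -7+15=8 >-10 → r--
[0,10] -7+13=6 >-10 → r--
[0,9] -7+12=5 >-10 → r--
[0,8] -7+10=3 >-10 → r--
[0,7] -7+7=0 >-10 → r--
[0,6] -7+4=-3 >-10 → r--
[0,5] -7+1=-6 >-10 → r--
[0,4] -7+-1=-8 >-10 → r--
[0,3] -7+-3=-10 → found

17 moves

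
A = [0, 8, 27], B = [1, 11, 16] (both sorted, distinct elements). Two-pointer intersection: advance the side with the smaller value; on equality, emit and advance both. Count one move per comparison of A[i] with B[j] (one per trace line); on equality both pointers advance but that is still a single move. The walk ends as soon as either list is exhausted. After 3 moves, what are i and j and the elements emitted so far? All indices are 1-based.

i=1 j=1: 0<1, i++
i=2 j=1: 8>1, j++
i=2 j=2: 8<11, i++

i=3, j=2, emitted=[]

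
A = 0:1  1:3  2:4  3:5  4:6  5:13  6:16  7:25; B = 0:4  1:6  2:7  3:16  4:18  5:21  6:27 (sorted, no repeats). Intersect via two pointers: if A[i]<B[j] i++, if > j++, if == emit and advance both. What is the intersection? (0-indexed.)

i=0 j=0: 1<4, i++
i=1 j=0: 3<4, i++
i=2 j=0: 4==4 emit, i++,j++
i=3 j=1: 5<6, i++
i=4 j=1: 6==6 emit, i++,j++
i=5 j=2: 13>7, j++
i=5 j=3: 13<16, i++
i=6 j=3: 16==16 emit, i++,j++
i=7 j=4: 25>18, j++
i=7 j=5: 25>21, j++
i=7 j=6: 25<27, i++

intersection = [4, 6, 16]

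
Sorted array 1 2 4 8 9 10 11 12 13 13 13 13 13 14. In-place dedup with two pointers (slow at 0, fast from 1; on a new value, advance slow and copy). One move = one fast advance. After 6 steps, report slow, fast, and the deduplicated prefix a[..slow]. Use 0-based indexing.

slow=6, fast=7, prefix=[1, 2, 4, 8, 9, 10, 11]

(s=0,f=1) a[fast]=2≠a[slow]=1 write a[1]=2 → slow++,fast++
(s=1,f=2) a[fast]=4≠a[slow]=2 write a[2]=4 → slow++,fast++
(s=2,f=3) a[fast]=8≠a[slow]=4 write a[3]=8 → slow++,fast++
(s=3,f=4) a[fast]=9≠a[slow]=8 write a[4]=9 → slow++,fast++
(s=4,f=5) a[fast]=10≠a[slow]=9 write a[5]=10 → slow++,fast++
(s=5,f=6) a[fast]=11≠a[slow]=10 write a[6]=11 → slow++,fast++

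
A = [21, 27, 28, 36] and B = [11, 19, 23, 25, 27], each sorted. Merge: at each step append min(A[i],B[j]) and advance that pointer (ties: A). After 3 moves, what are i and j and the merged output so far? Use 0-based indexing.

i=1, j=2, merged so far=[11, 19, 21]

[i=0,j=0] A[i]=21>B[j]=11 take 11 → j++
[i=0,j=1] A[i]=21>B[j]=19 take 19 → j++
[i=0,j=2] A[i]=21<=B[j]=23 take 21 → i++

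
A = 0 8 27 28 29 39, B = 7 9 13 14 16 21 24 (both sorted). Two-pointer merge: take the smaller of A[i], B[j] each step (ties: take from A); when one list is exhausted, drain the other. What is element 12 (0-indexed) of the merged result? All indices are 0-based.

merged[12] = 39

i=0 j=0: A[i]=0<=B[j]=7 take 0, i++
i=1 j=0: A[i]=8>B[j]=7 take 7, j++
i=1 j=1: A[i]=8<=B[j]=9 take 8, i++
i=2 j=1: A[i]=27>B[j]=9 take 9, j++
i=2 j=2: A[i]=27>B[j]=13 take 13, j++
i=2 j=3: A[i]=27>B[j]=14 take 14, j++
i=2 j=4: A[i]=27>B[j]=16 take 16, j++
i=2 j=5: A[i]=27>B[j]=21 take 21, j++
i=2 j=6: A[i]=27>B[j]=24 take 24, j++
i=2 j=7: B done, take A[i]=27, i++
i=3 j=7: B done, take A[i]=28, i++
i=4 j=7: B done, take A[i]=29, i++
i=5 j=7: B done, take A[i]=39, i++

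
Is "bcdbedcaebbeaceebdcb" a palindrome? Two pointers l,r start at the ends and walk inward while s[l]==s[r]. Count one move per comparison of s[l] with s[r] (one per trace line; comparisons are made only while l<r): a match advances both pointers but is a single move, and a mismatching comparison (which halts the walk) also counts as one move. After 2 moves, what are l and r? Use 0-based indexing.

l=2, r=17

l=0 r=19: 'b'=='b', l++,r--
l=1 r=18: 'c'=='c', l++,r--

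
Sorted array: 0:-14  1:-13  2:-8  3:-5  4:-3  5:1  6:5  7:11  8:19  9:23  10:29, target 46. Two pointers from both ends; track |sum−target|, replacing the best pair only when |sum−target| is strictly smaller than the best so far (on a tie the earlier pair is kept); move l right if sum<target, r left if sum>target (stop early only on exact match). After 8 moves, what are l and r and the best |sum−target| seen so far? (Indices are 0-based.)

[0,10] -14+29=15 d=31 * → l++
[1,10] -13+29=16 d=30 * → l++
[2,10] -8+29=21 d=25 * → l++
[3,10] -5+29=24 d=22 * → l++
[4,10] -3+29=26 d=20 * → l++
[5,10] 1+29=30 d=16 * → l++
[6,10] 5+29=34 d=12 * → l++
[7,10] 11+29=40 d=6 * → l++

l=8, r=10, best |Δ|=6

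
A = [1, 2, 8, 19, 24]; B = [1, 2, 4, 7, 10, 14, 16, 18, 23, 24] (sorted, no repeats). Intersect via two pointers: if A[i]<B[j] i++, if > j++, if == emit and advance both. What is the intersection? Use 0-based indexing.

intersection = [1, 2, 24]

i=0 j=0: 1==1 emit, i++,j++
i=1 j=1: 2==2 emit, i++,j++
i=2 j=2: 8>4, j++
i=2 j=3: 8>7, j++
i=2 j=4: 8<10, i++
i=3 j=4: 19>10, j++
i=3 j=5: 19>14, j++
i=3 j=6: 19>16, j++
i=3 j=7: 19>18, j++
i=3 j=8: 19<23, i++
i=4 j=8: 24>23, j++
i=4 j=9: 24==24 emit, i++,j++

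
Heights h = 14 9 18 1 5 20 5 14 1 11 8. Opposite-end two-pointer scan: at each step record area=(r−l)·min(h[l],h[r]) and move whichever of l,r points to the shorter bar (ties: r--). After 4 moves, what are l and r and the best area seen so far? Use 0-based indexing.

l=0, r=6, best area=99

l=0 r=10: min(14,8)*10=80 best=80 *, r--
l=0 r=9: min(14,11)*9=99 best=99 *, r--
l=0 r=8: min(14,1)*8=8 best=99, r--
l=0 r=7: min(14,14)*7=98 best=99, r--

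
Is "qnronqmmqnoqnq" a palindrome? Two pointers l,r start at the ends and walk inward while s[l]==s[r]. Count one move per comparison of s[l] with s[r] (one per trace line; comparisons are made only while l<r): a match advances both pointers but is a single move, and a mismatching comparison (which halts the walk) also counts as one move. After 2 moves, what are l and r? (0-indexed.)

l=2, r=11

l=0 r=13: 'q'=='q', l++,r--
l=1 r=12: 'n'=='n', l++,r--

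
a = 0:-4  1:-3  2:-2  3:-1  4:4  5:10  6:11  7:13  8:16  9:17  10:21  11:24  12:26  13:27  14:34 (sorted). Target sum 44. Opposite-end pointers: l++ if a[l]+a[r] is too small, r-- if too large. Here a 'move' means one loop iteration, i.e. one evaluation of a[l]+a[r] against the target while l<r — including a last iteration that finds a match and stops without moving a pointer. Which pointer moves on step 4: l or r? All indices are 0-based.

l=0 r=14: -4+34=30 <44, l++
l=1 r=14: -3+34=31 <44, l++
l=2 r=14: -2+34=32 <44, l++
l=3 r=14: -1+34=33 <44, l++

l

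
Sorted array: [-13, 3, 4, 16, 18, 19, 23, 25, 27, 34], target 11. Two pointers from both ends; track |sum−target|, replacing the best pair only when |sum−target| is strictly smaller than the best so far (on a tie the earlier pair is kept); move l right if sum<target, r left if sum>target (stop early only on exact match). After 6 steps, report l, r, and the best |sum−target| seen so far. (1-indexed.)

[1,10] -13+34=21 d=10 * → r--
[1,9] -13+27=14 d=3 * → r--
[1,8] -13+25=12 d=1 * → r--
[1,7] -13+23=10 d=1 → l++
[2,7] 3+23=26 d=15 → r--
[2,6] 3+19=22 d=11 → r--

l=2, r=5, best |Δ|=1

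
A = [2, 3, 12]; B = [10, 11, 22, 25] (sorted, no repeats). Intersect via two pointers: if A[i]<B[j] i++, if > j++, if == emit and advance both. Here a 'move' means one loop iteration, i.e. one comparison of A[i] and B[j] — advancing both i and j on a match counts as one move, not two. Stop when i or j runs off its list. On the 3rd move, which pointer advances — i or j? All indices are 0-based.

[i=0,j=0] 2<10 → i++
[i=1,j=0] 3<10 → i++
[i=2,j=0] 12>10 → j++

j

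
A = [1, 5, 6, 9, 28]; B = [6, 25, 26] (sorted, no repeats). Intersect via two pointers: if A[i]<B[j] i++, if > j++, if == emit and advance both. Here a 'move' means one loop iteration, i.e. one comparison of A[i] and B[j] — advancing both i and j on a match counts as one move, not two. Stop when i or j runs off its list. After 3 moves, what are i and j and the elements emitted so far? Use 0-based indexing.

[i=0,j=0] 1<6 → i++
[i=1,j=0] 5<6 → i++
[i=2,j=0] 6==6 emit → i++,j++

i=3, j=1, emitted=[6]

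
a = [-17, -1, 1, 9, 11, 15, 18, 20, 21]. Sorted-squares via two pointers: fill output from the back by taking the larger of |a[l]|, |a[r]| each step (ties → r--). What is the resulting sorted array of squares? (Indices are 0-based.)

[1, 1, 81, 121, 225, 289, 324, 400, 441]

[0,8] |-17|<=|21| out[8]=441 → r--
[0,7] |-17|<=|20| out[7]=400 → r--
[0,6] |-17|<=|18| out[6]=324 → r--
[0,5] |-17|>|15| out[5]=289 → l++
[1,5] |-1|<=|15| out[4]=225 → r--
[1,4] |-1|<=|11| out[3]=121 → r--
[1,3] |-1|<=|9| out[2]=81 → r--
[1,2] |-1|<=|1| out[1]=1 → r--
[1,1] |-1|<=|-1| out[0]=1 → r--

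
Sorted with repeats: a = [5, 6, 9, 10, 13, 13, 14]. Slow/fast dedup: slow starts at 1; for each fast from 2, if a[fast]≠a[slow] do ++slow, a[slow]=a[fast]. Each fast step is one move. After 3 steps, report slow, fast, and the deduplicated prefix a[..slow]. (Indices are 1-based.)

slow=4, fast=5, prefix=[5, 6, 9, 10]

(s=1,f=2) a[fast]=6≠a[slow]=5 write a[2]=6 → slow++,fast++
(s=2,f=3) a[fast]=9≠a[slow]=6 write a[3]=9 → slow++,fast++
(s=3,f=4) a[fast]=10≠a[slow]=9 write a[4]=10 → slow++,fast++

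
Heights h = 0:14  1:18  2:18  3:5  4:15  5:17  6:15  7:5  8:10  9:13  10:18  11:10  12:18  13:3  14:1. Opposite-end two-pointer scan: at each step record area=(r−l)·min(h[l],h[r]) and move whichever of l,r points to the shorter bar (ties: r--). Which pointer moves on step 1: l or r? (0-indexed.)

[0,14] min(14,1)*14=14 best=14 * → r--

r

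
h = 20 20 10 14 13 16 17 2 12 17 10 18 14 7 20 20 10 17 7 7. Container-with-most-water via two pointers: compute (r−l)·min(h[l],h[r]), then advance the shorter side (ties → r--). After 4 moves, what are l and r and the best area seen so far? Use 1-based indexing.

[1,20] min(20,7)*19=133 best=133 * → r--
[1,19] min(20,7)*18=126 best=133 → r--
[1,18] min(20,17)*17=289 best=289 * → r--
[1,17] min(20,10)*16=160 best=289 → r--

l=1, r=16, best area=289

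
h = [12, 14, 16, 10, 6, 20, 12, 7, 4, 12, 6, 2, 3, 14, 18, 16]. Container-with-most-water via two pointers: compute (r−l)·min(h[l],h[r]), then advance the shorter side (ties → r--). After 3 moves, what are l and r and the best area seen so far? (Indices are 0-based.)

l=2, r=14, best area=208

[0,15] min(12,16)*15=180 best=180 * → l++
[1,15] min(14,16)*14=196 best=196 * → l++
[2,15] min(16,16)*13=208 best=208 * → r--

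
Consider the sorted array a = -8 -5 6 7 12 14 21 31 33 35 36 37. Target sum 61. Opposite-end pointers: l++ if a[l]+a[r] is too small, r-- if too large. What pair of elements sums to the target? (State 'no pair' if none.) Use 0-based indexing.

no pair

l=0 r=11: -8+37=29 <61, l++
l=1 r=11: -5+37=32 <61, l++
l=2 r=11: 6+37=43 <61, l++
l=3 r=11: 7+37=44 <61, l++
l=4 r=11: 12+37=49 <61, l++
l=5 r=11: 14+37=51 <61, l++
l=6 r=11: 21+37=58 <61, l++
l=7 r=11: 31+37=68 >61, r--
l=7 r=10: 31+36=67 >61, r--
l=7 r=9: 31+35=66 >61, r--
l=7 r=8: 31+33=64 >61, r--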